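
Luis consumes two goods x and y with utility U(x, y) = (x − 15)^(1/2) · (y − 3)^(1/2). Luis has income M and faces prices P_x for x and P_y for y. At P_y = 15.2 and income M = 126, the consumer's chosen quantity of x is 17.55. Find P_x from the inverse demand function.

MRS = (y−3)/(x−15). Tangency with P_x/P_y gives y−3 = (P_x/P_y)·(x−15).
After buying the subsistence bundle (15, 3), a share 0.5 of the remaining income goes to x: x* = 15 + 0.5·(M − 15P_x − 3P_y)/P_x.
Set x* = 17.55 in the demand function and solve for P_x: P_x = 4.

P_x = 4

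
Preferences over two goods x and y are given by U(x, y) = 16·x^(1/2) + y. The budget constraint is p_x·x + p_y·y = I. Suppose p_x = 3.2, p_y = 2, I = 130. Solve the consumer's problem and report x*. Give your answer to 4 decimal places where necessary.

Thus x* = (8·p_y/p_x)² — independent of I — with the rest of income spent on y.
Plugging in: x* = (8·2/3.2)² = 25.

x* = 25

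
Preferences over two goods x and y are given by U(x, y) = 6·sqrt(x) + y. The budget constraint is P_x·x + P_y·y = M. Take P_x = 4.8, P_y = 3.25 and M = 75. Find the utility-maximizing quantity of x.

MU_x = 3/√x, MU_y = 1. Tangency: 3/√x = P_x/P_y.
Thus x* = (3·P_y/P_x)² — independent of M — with the rest of income spent on y.
Plugging in: x* = (3·3.25/4.8)² = 4.126.

x* = 4.126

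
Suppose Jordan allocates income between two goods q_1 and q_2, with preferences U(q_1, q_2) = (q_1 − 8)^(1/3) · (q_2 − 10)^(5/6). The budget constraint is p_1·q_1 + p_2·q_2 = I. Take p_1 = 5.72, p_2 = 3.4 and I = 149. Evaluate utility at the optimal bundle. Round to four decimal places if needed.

Let q_1' = q_1−8, q_2' = q_2−10. MRS = (2/5)·q_2'/q_1' = p_1/p_2.
After buying the subsistence bundle (8, 10), a share 2/7 of the remaining income goes to q_1: q_1* = 8 + 2/7·(I − 8p_1 − 10p_2)/p_1.
Discretionary income = 149 − 8·5.72 − 10·3.4 = 69.24; q_1* = 8 + 2/7·69.24/5.72 = 11.4585; q_2* = 10 + 5/7·69.24/3.4 = 24.5462.
Utility at the optimum: U(11.4585, 24.5462) = 14.0796.

V = 14.0796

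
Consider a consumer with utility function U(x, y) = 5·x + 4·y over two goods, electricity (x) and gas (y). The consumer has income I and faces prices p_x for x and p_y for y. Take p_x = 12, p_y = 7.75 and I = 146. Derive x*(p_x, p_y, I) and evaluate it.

x* = 0

Perfect substitutes: compare marginal utility per dollar. 5/p_x vs 4/p_y → 0.4167 vs 0.5161.
y gives more utility per dollar, so spend all income on y: y* = I/p_y, x* = 0.
Numerically: x* = 0, y* = 18.8387.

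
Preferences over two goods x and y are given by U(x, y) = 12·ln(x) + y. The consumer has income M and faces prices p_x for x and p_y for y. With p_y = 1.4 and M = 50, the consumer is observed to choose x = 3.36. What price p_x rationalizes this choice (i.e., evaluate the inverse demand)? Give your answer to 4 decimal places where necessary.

MU_x = 12/x, MU_y = 1. Tangency: 12/x = p_x/p_y.
So x*(p_x,p_y) = 12·p_y/p_x, independent of income; and y* = (M − 12·p_y)/p_y.
Set x* = 3.36 in the demand function and solve for p_x: p_x = 5.

p_x = 5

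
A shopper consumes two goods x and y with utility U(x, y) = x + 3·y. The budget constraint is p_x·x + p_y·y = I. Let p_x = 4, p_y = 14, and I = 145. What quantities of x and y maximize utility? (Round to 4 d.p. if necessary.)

x* = 36.25, y* = 0

Numerically: x* = 36.25, y* = 0.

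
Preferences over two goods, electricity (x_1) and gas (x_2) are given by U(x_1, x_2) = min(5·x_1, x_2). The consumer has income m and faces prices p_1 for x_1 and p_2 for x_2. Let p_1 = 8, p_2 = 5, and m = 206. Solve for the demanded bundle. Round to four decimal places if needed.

x_1* = 6.2424, x_2* = 31.2121

Leontief preferences: the optimum is at the kink where x_1/1 = x_2/5, i.e. x_2 = 5·x_1.
Budget: p_1·x_1 + p_2·5·x_1 = m, so (p_1 + 5·p_2)·x_1 = m.
Demand: x_1*(p_1,p_2,m) = m/(p_1 + 5·p_2), x_2* = 5·m/(p_1 + 5·p_2).
Here 8 + 5·5 = 33, giving x_1* = 6.2424 and x_2* = 31.2121.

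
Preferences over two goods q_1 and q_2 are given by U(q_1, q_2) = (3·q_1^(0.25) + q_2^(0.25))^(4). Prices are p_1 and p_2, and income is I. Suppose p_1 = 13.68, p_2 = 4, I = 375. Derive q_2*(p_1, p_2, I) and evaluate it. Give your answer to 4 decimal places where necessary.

MRS = MU_q_1/MU_q_2 = 3·(q_2/q_1)^(0.75). Set equal to p_1/p_2.
Solve for the ratio: q_2/q_1 = [(1/3)·p_1/p_2]^(4/3).
Substitute q_2 = (q_2/q_1)·q_1 into the budget: q_1* = I/(p_1 + p_2·(q_2/q_1)).
Numerically q_2/q_1 = 1.190894, so q_1* = 375/(13.68 + 4·1.190894) = 20.3323 and q_2* = 1.190894·20.3323 = 24.2136.

q_2* = 24.2136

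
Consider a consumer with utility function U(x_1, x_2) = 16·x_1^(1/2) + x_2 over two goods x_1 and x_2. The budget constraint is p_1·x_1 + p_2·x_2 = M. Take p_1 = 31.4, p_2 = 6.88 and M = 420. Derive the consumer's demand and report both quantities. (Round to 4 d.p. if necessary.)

x_1* = 3.0725, x_2* = 47.0236

Plugging in: x_1* = (8·6.88/31.4)² = 3.0725, x_2* = 47.0236.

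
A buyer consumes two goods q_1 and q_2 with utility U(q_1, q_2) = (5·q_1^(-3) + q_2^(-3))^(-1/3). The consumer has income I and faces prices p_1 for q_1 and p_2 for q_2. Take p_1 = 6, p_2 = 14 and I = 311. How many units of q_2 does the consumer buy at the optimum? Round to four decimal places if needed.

MU_q_1 ∝ 5·q_1^(-4), MU_q_2 ∝ q_2^(-4), so MRS = 5·(q_2/q_1)^(4) = p_1/p_2.
Hence q_2/q_1 = ((1/5)·p_1/p_2)^(1/(4)), i.e. raised to the 0.25 power.
With the ratio pinned down, the budget gives q_1* = I/(p_1 + p_2·(q_2/q_1)) and q_2* = (q_2/q_1)·q_1*.
Numerically q_2/q_1 = 0.541082, so q_1* = 311/(6 + 14·0.541082) = 22.9095 and q_2* = 0.541082·22.9095 = 12.3959.

q_2* = 12.3959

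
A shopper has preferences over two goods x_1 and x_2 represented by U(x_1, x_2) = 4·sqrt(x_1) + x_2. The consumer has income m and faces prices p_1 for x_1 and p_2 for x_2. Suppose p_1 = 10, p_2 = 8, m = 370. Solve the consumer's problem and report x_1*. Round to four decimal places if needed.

x_1* = 2.56

Solve: √x_1 = 2·p_2/p_1, so x_1*(p_1,p_2) = (2·p_2/p_1)², and x_2* = (m − p_1·x_1*)/p_2.
Plugging in: x_1* = (2·8/10)² = 2.56.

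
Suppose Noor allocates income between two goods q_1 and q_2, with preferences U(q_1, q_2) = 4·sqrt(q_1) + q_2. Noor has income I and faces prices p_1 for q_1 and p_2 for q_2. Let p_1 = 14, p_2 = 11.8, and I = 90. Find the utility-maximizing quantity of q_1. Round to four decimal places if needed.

Set MRS = p_1/p_2: 2·q_1^(−1/2) = p_1/p_2.
Solve: √q_1 = 2·p_2/p_1, so q_1*(p_1,p_2) = (2·p_2/p_1)², and q_2* = (I − p_1·q_1*)/p_2.
Plugging in: q_1* = (2·11.8/14)² = 2.8416.

q_1* = 2.8416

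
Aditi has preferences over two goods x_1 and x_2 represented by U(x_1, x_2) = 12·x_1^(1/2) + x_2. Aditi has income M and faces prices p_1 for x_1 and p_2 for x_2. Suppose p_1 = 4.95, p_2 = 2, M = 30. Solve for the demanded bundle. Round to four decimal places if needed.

MU_x_1 = 6/√x_1, MU_x_2 = 1. Tangency: 6/√x_1 = p_1/p_2.
Thus x_1* = (6·p_2/p_1)² — independent of M — with the rest of income spent on x_2.
Plugging in: x_1* = (6·2/4.95)² = 5.877, x_2* = 0.4545.

x_1* = 5.877, x_2* = 0.4545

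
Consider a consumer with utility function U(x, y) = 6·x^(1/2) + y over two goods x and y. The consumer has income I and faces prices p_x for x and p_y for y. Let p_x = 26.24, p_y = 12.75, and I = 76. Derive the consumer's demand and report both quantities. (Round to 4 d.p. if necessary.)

x* = 2.1249, y* = 1.5877

Plugging in: x* = (3·12.75/26.24)² = 2.1249, y* = 1.5877.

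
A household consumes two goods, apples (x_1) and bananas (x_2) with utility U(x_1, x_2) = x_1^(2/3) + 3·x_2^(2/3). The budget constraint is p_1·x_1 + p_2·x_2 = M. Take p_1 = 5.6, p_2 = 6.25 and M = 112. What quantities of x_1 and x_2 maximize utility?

From the CES first-order condition, (1/3)·(x_2/x_1)^(1/3) = p_1/p_2.
Solve for the ratio: x_2/x_1 = [3·p_1/p_2]^(3).
With the ratio pinned down, the budget gives x_1* = M/(p_1 + p_2·(x_2/x_1)) and x_2* = (x_2/x_1)·x_1*.
Numerically x_2/x_1 = 19.421725, so x_1* = 112/(5.6 + 6.25·19.421725) = 0.882 and x_2* = 19.421725·0.882 = 17.1297.

x_1* = 0.882, x_2* = 17.1297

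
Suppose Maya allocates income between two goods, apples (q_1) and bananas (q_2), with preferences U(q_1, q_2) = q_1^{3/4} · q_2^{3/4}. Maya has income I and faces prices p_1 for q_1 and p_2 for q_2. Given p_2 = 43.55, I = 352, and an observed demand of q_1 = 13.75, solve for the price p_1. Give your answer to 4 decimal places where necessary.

MU_q_1/MU_q_2 = (0.75·q_2)/(0.75·q_1); tangency sets this equal to p_1/p_2.
So 0.75·p_2·q_2 = 0.75·p_1·q_1; combined with the budget, a share 0.5 of income goes to q_1.
Demand: q_1*(p_1,p_2,I) = 0.5·I/p_1 and q_2* = 0.5·I/p_2.
Set q_1* = 13.75 in the demand function and solve for p_1: p_1 = 12.8.

p_1 = 12.8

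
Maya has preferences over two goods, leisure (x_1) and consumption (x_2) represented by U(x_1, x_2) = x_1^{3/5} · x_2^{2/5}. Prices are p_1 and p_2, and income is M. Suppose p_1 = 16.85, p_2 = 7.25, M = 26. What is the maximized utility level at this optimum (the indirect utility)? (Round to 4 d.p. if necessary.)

V = 1.103

MU_x_1/MU_x_2 = (0.6·x_2)/(0.4·x_1); tangency sets this equal to p_1/p_2.
So 0.6·p_2·x_2 = 0.4·p_1·x_1; combined with the budget, a share 0.6 of income goes to x_1.
Demand: x_1*(p_1,p_2,M) = 0.6·M/p_1 and x_2* = 0.4·M/p_2.
At p_1=16.85, p_2=7.25, M=26: x_1* = 0.6·26/16.85 = 0.9258, x_2* = 1.4345.
Utility at the optimum: U(0.9258, 1.4345) = 1.103.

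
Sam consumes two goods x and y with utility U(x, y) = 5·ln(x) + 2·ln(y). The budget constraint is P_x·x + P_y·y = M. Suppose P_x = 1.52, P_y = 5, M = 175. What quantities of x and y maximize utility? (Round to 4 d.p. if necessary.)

Demand: x*(P_x,P_y,M) = 5/7·M/P_x and y* = 2/7·M/P_y.
At P_x=1.52, P_y=5, M=175: x* = 5/7·175/1.52 = 82.2368, y* = 10.

x* = 82.2368, y* = 10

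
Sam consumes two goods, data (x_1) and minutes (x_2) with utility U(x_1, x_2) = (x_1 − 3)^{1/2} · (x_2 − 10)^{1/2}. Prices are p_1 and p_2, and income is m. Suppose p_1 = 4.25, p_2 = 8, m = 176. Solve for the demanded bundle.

This is Cobb-Douglas in (x_1−3, x_2−10): tangency gives 0.5·p_2·(x_2−10) = 0.5·p_1·(x_1−3).
Substituting into the budget: x_1* = 3 + 0.5·(m − 3·p_1 − 10·p_2)/p_1, and x_2* = 10 + 0.5·(…)/p_2.
Discretionary income = 176 − 3·4.25 − 10·8 = 83.25; x_1* = 3 + 0.5·83.25/4.25 = 12.7941; x_2* = 10 + 0.5·83.25/8 = 15.2031.

x_1* = 12.7941, x_2* = 15.2031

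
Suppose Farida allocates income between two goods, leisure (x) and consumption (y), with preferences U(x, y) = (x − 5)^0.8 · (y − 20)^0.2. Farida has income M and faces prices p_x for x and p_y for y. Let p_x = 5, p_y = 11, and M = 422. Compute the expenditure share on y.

Substituting into the budget: x* = 5 + 0.8·(M − 5·p_x − 20·p_y)/p_x, and y* = 20 + 0.2·(…)/p_y.
Discretionary income = 422 − 5·5 − 20·11 = 177; x* = 5 + 0.8·177/5 = 33.32; y* = 20 + 0.2·177/11 = 23.2182.
Expenditure on y: 11·23.2182 = 255.4; share = 0.6052.

share on y = 0.6052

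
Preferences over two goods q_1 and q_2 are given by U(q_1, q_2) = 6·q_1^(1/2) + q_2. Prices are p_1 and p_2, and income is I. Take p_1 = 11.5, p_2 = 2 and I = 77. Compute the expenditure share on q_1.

share on q_1 = 0.0407

Utility is quasi-linear in q_2; the FOC for q_1 is 3/√q_1 = p_1/p_2.
Solve: √q_1 = 3·p_2/p_1, so q_1*(p_1,p_2) = (3·p_2/p_1)², and q_2* = (I − p_1·q_1*)/p_2.
Plugging in: q_1* = (3·2/11.5)² = 0.2722, q_2* = 36.9348.
Expenditure on q_1: 11.5·0.2722 = 3.1304; share = 0.0407.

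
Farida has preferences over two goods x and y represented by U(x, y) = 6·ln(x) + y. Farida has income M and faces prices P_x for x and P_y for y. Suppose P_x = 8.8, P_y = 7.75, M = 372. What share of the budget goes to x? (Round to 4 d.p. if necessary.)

Set MRS = P_x/P_y: (6/x)/1 = P_x/P_y.
So x*(P_x,P_y) = 6·P_y/P_x, independent of income; and y* = (M − 6·P_y)/P_y.
At the given prices: x* = 6·7.75/8.8 = 5.2841, and y* = 42.
Expenditure on x: 8.8·5.2841 = 46.5; share = 0.125.

share on x = 0.125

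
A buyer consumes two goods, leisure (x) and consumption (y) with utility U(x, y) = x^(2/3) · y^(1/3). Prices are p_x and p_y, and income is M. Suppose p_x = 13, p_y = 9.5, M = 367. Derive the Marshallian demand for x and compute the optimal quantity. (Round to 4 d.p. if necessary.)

x* = 18.8205

Tangency: MRS = 2·y/x = p_x/p_y.
Rearranging, p_y·y = (1/2)·p_x·x. Substituting into the budget gives p_x·x·(1 + (1/2)) = M.
Demand: x*(p_x,p_y,M) = 2/3·M/p_x and y* = 1/3·M/p_y.
At p_x=13, p_y=9.5, M=367: x* = 2/3·367/13 = 18.8205.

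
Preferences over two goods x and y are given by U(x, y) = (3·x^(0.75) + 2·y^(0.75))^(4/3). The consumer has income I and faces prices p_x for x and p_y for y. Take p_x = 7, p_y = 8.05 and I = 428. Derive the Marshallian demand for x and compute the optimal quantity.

x* = 54.1145

From the CES first-order condition, (3/2)·(y/x)^(0.25) = p_x/p_y.
Hence y/x = ((2/3)·p_x/p_y)^(1/(0.25)), i.e. raised to the 4 power.
With the ratio pinned down, the budget gives x* = I/(p_x + p_y·(y/x)) and y* = (y/x)·x*.
Numerically y/x = 0.112939, so x* = 428/(7 + 8.05·0.112939) = 54.1145.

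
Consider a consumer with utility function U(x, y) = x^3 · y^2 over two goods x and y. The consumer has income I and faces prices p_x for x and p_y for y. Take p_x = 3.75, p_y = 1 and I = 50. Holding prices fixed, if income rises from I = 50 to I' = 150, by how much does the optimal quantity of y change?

At p_x=3.75, p_y=1, I=50: y* = 0.4·50/1 = 20.
At I' = 150: y* = 60. Change: 60 − 20 = 40.

Δy* = 40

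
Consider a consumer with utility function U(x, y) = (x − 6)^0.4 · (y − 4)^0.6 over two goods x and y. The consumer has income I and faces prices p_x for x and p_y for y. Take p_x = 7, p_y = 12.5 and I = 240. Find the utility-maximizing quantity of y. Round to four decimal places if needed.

y* = 11.104

MRS = (2/3)·(y−4)/(x−6). Tangency with p_x/p_y gives y−4 = (3/2)·(p_x/p_y)·(x−6).
Substituting into the budget: x* = 6 + 0.4·(I − 6·p_x − 4·p_y)/p_x, and y* = 4 + 0.6·(…)/p_y.
Discretionary income = 240 − 6·7 − 4·12.5 = 148; y* = 4 + 0.6·148/12.5 = 11.104.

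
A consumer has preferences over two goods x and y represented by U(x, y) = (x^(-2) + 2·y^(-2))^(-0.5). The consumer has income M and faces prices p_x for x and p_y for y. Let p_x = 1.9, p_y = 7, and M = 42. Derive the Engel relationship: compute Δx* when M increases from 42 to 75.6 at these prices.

With the ratio pinned down, the budget gives x* = M/(p_x + p_y·(y/x)) and y* = (y/x)·x*.
Numerically y/x = 0.815759, so x* = 42/(1.9 + 7·0.815759) = 5.5188.
At M' = 75.6: x* = 9.9339. Change: 9.9339 − 5.5188 = 4.4151.

Δx* = 4.4151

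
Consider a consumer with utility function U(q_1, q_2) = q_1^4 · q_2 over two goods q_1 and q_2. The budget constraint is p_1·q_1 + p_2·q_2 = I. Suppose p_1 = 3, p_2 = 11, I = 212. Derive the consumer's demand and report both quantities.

Tangency: MRS = 4·q_2/q_1 = p_1/p_2.
Rearranging, p_2·q_2 = (1/4)·p_1·q_1. Substituting into the budget gives p_1·q_1·(1 + (1/4)) = I.
Demand: q_1*(p_1,p_2,I) = 0.8·I/p_1 and q_2* = 0.2·I/p_2.
At p_1=3, p_2=11, I=212: q_1* = 0.8·212/3 = 56.5333, q_2* = 3.8545.

q_1* = 56.5333, q_2* = 3.8545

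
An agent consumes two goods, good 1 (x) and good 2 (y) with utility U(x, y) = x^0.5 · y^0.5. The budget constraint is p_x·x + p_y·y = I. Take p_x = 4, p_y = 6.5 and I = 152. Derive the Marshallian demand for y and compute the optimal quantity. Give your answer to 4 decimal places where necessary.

y* = 11.6923

Demand: x*(p_x,p_y,I) = 0.5·I/p_x and y* = 0.5·I/p_y.
At p_x=4, p_y=6.5, I=152: y* = 0.5·152/6.5 = 11.6923.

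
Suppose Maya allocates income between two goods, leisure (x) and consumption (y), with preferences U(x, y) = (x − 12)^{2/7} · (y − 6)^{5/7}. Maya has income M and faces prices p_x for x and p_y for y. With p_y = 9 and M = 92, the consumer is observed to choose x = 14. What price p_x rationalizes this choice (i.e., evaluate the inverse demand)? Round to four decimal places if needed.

Let x' = x−12, y' = y−6. MRS = (2/5)·y'/x' = p_x/p_y.
After buying the subsistence bundle (12, 6), a share 2/7 of the remaining income goes to x: x* = 12 + 2/7·(M − 12p_x − 6p_y)/p_x.
Set x* = 14 in the demand function and solve for p_x: p_x = 2.

p_x = 2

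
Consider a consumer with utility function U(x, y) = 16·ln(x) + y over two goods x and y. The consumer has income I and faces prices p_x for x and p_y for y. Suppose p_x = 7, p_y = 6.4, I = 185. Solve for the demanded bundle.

x* = 14.6286, y* = 12.9062

MU_x = 16/x, MU_y = 1. Tangency: 16/x = p_x/p_y.
So x*(p_x,p_y) = 16·p_y/p_x, independent of income; and y* = (I − 16·p_y)/p_y.
At the given prices: x* = 16·6.4/7 = 14.6286, and y* = 12.9062.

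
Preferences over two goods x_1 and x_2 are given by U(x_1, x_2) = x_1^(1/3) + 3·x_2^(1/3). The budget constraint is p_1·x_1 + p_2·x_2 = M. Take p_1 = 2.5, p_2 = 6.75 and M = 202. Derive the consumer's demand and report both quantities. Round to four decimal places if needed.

From the CES first-order condition, (1/3)·(x_2/x_1)^(2/3) = p_1/p_2.
Solve for the ratio: x_2/x_1 = [3·p_1/p_2]^(1.5).
With the ratio pinned down, the budget gives x_1* = M/(p_1 + p_2·(x_2/x_1)) and x_2* = (x_2/x_1)·x_1*.
Numerically x_2/x_1 = 1.171214, so x_1* = 202/(2.5 + 6.75·1.171214) = 19.4124 and x_2* = 1.171214·19.4124 = 22.7361.

x_1* = 19.4124, x_2* = 22.7361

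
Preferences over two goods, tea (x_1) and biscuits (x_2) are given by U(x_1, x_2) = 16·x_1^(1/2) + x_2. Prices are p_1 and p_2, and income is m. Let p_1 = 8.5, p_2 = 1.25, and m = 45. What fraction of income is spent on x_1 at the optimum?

Utility is quasi-linear in x_2; the FOC for x_1 is 8/√x_1 = p_1/p_2.
Thus x_1* = (8·p_2/p_1)² — independent of m — with the rest of income spent on x_2.
Plugging in: x_1* = (8·1.25/8.5)² = 1.3841, x_2* = 26.5882.
Expenditure on x_1: 8.5·1.3841 = 11.7647; share = 0.2614.

share on x_1 = 0.2614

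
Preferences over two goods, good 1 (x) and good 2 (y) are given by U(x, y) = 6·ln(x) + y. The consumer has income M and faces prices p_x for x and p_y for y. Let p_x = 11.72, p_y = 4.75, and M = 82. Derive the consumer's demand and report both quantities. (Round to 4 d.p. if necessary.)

Set MRS = p_x/p_y: (6/x)/1 = p_x/p_y.
So x*(p_x,p_y) = 6·p_y/p_x, independent of income; and y* = (M − 6·p_y)/p_y.
At the given prices: x* = 6·4.75/11.72 = 2.4317, and y* = 11.2632.

x* = 2.4317, y* = 11.2632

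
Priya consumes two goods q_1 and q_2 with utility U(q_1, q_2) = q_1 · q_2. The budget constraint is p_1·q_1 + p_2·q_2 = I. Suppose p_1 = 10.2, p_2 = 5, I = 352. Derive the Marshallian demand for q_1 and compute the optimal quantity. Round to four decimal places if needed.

q_1* = 17.2549

Tangency: MRS = q_2/q_1 = p_1/p_2.
Rearranging, p_2·q_2 = p_1·q_1. Substituting into the budget gives p_1·q_1·(1 + 1) = I.
Demand: q_1*(p_1,p_2,I) = 0.5·I/p_1 and q_2* = 0.5·I/p_2.
At p_1=10.2, p_2=5, I=352: q_1* = 0.5·352/10.2 = 17.2549.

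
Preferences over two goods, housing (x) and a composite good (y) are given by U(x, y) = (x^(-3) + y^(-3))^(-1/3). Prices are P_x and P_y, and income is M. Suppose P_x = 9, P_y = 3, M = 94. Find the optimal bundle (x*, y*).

MRS = MU_x/MU_y = (y/x)^(4). Set equal to P_x/P_y.
Hence y/x = (P_x/P_y)^(1/(4)), i.e. raised to the 0.25 power.
With the ratio pinned down, the budget gives x* = M/(P_x + P_y·(y/x)) and y* = (y/x)·x*.
Numerically y/x = 1.316074, so x* = 94/(9 + 3·1.316074) = 7.2597 and y* = 1.316074·7.2597 = 9.5543.

x* = 7.2597, y* = 9.5543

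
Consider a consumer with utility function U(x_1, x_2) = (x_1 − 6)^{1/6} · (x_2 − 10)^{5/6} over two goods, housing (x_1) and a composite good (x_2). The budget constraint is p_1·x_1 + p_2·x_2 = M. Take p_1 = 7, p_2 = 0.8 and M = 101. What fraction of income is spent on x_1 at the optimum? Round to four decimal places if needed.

share on x_1 = 0.5

Discretionary income = 101 − 6·7 − 10·0.8 = 51; x_1* = 6 + 1/6·51/7 = 7.2143; x_2* = 10 + 5/6·51/0.8 = 63.125.
Expenditure on x_1: 7·7.2143 = 50.5; share = 0.5.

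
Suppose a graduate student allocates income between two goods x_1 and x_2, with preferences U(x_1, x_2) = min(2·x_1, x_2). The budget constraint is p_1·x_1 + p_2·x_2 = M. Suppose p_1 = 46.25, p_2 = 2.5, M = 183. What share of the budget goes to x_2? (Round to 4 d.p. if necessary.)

With perfect complements, no substitution: consume in ratio x_1:x_2 = 1:2.
Budget: p_1·x_1 + p_2·2·x_1 = M, so (p_1 + 2·p_2)·x_1 = M.
Demand: x_1*(p_1,p_2,M) = M/(p_1 + 2·p_2), x_2* = 2·M/(p_1 + 2·p_2).
Here 46.25 + 2·2.5 = 51.25, giving x_1* = 3.5707 and x_2* = 7.1415.
Expenditure on x_2: 2.5·7.1415 = 17.8537; share = 0.0976.

share on x_2 = 0.0976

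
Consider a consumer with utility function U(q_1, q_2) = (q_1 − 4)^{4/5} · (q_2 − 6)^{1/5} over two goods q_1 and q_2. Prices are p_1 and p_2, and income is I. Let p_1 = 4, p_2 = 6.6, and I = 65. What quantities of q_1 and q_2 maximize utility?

Let q_1' = q_1−4, q_2' = q_2−6. MRS = 4·q_2'/q_1' = p_1/p_2.
Substituting into the budget: q_1* = 4 + 0.8·(I − 4·p_1 − 6·p_2)/p_1, and q_2* = 6 + 0.2·(…)/p_2.
Discretionary income = 65 − 4·4 − 6·6.6 = 9.4; q_1* = 4 + 0.8·9.4/4 = 5.88; q_2* = 6 + 0.2·9.4/6.6 = 6.2848.

q_1* = 5.88, q_2* = 6.2848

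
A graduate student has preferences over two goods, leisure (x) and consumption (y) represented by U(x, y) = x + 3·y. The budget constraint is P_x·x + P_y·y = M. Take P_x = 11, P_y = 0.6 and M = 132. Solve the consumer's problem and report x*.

x* = 0

Linear utility — the consumer picks whichever good has higher MU/price: 1/11 = 0.0909 vs 3/0.6 = 5.
y gives more utility per dollar, so spend all income on y: y* = M/P_y, x* = 0.
Numerically: x* = 0, y* = 220.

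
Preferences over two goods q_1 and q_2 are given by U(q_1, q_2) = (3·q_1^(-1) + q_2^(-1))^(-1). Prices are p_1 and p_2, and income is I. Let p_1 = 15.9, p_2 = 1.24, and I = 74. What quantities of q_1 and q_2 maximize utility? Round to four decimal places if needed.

From the CES first-order condition, 3·(q_2/q_1)^(2) = p_1/p_2.
Hence q_2/q_1 = ((1/3)·p_1/p_2)^(1/(2)), i.e. raised to the 0.5 power.
With the ratio pinned down, the budget gives q_1* = I/(p_1 + p_2·(q_2/q_1)) and q_2* = (q_2/q_1)·q_1*.
Numerically q_2/q_1 = 2.067412, so q_1* = 74/(15.9 + 1.24·2.067412) = 4.0079 and q_2* = 2.067412·4.0079 = 8.286.

q_1* = 4.0079, q_2* = 8.286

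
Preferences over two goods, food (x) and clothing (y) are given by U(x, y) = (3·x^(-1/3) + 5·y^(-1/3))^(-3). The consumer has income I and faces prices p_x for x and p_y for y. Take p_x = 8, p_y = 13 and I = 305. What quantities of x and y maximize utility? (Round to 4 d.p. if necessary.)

MU_x ∝ 3·x^(-4/3), MU_y ∝ 5·y^(-4/3), so MRS = (3/5)·(y/x)^(4/3) = p_x/p_y.
Solve for the ratio: y/x = [(5/3)·p_x/p_y]^(0.75).
Substitute y = (y/x)·x into the budget: x* = I/(p_x + p_y·(y/x)).
Numerically y/x = 1.01917, so x* = 305/(8 + 13·1.01917) = 14.3535 and y* = 1.01917·14.3535 = 14.6286.

x* = 14.3535, y* = 14.6286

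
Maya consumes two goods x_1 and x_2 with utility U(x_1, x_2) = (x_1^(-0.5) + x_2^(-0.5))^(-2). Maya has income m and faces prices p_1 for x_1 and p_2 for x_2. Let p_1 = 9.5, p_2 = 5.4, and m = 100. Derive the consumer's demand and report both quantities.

x_1* = 5.7572, x_2* = 8.3901

MU_x_1 ∝ x_1^(-1.5), MU_x_2 ∝ x_2^(-1.5), so MRS = (x_2/x_1)^(1.5) = p_1/p_2.
Hence x_2/x_1 = (p_1/p_2)^(1/(1.5)), i.e. raised to the 2/3 power.
Substitute x_2 = (x_2/x_1)·x_1 into the budget: x_1* = m/(p_1 + p_2·(x_2/x_1)).
Numerically x_2/x_1 = 1.457314, so x_1* = 100/(9.5 + 5.4·1.457314) = 5.7572 and x_2* = 1.457314·5.7572 = 8.3901.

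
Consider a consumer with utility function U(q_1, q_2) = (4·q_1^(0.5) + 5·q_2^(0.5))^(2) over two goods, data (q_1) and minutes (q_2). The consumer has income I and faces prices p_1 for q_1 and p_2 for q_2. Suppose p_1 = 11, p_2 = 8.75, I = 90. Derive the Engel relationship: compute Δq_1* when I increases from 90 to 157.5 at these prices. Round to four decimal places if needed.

Δq_1* = 2.0701

With the ratio pinned down, the budget gives q_1* = I/(p_1 + p_2·(q_2/q_1)) and q_2* = (q_2/q_1)·q_1*.
Numerically q_2/q_1 = 2.469388, so q_1* = 90/(11 + 8.75·2.469388) = 2.7601.
At I' = 157.5: q_1* = 4.8302. Change: 4.8302 − 2.7601 = 2.0701.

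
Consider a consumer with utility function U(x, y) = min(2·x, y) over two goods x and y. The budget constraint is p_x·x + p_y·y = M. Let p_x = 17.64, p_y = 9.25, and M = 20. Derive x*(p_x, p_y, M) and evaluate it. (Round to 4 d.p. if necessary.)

With perfect complements, no substitution: consume in ratio x:y = 1:2.
Budget: p_x·x + p_y·2·x = M, so (p_x + 2·p_y)·x = M.
Demand: x*(p_x,p_y,M) = M/(p_x + 2·p_y), y* = 2·M/(p_x + 2·p_y).
Here 17.64 + 2·9.25 = 36.14, giving x* = 0.5534.

x* = 0.5534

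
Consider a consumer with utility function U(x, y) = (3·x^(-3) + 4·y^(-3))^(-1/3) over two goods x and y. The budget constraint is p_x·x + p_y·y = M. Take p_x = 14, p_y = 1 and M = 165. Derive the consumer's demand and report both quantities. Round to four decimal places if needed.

MU_x ∝ 3·x^(-4), MU_y ∝ 4·y^(-4), so MRS = (3/4)·(y/x)^(4) = p_x/p_y.
Solve for the ratio: y/x = [(4/3)·p_x/p_y]^(0.25).
Substitute y = (y/x)·x into the budget: x* = M/(p_x + p_y·(y/x)).
Numerically y/x = 2.07858, so x* = 165/(14 + 1·2.07858) = 10.2621 and y* = 2.07858·10.2621 = 21.3306.

x* = 10.2621, y* = 21.3306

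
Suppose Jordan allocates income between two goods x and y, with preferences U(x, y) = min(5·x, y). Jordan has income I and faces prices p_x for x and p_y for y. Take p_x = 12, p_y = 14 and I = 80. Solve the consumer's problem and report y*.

With perfect complements, no substitution: consume in ratio x:y = 1:5.
Budget: p_x·x + p_y·5·x = I, so (p_x + 5·p_y)·x = I.
Demand: x*(p_x,p_y,I) = I/(p_x + 5·p_y), y* = 5·I/(p_x + 5·p_y).
Here 12 + 5·14 = 82, giving y* = 4.878.

y* = 4.878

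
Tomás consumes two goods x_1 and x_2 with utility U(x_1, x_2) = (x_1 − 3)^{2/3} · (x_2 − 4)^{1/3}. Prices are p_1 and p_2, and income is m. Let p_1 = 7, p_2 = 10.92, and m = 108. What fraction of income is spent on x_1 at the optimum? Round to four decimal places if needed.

share on x_1 = 0.4619

Let x_1' = x_1−3, x_2' = x_2−4. MRS = 2·x_2'/x_1' = p_1/p_2.
After buying the subsistence bundle (3, 4), a share 2/3 of the remaining income goes to x_1: x_1* = 3 + 2/3·(m − 3p_1 − 4p_2)/p_1.
Discretionary income = 108 − 3·7 − 4·10.92 = 43.32; x_1* = 3 + 2/3·43.32/7 = 7.1257; x_2* = 4 + 1/3·43.32/10.92 = 5.3223.
Expenditure on x_1: 7·7.1257 = 49.88; share = 0.4619.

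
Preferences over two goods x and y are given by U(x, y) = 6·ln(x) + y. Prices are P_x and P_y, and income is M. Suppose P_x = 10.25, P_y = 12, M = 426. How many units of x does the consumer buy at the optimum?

x* = 7.0244

Set MRS = P_x/P_y: (6/x)/1 = P_x/P_y.
So x*(P_x,P_y) = 6·P_y/P_x, independent of income; and y* = (M − 6·P_y)/P_y.
At the given prices: x* = 6·12/10.25 = 7.0244.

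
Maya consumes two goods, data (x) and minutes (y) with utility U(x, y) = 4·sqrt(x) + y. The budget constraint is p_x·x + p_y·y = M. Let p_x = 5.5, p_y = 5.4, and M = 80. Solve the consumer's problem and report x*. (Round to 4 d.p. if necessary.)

MU_x = 2/√x, MU_y = 1. Tangency: 2/√x = p_x/p_y.
Thus x* = (2·p_y/p_x)² — independent of M — with the rest of income spent on y.
Plugging in: x* = (2·5.4/5.5)² = 3.8559.

x* = 3.8559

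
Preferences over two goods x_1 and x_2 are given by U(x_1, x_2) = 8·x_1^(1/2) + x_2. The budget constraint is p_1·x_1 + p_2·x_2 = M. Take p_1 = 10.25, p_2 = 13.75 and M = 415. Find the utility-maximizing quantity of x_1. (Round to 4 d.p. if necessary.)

Utility is quasi-linear in x_2; the FOC for x_1 is 4/√x_1 = p_1/p_2.
Thus x_1* = (4·p_2/p_1)² — independent of M — with the rest of income spent on x_2.
Plugging in: x_1* = (4·13.75/10.25)² = 28.7924.

x_1* = 28.7924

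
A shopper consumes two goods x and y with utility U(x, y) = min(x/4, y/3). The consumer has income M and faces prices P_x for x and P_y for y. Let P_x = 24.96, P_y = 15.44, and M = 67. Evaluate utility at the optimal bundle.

V = 0.4584

Here 4·24.96 + 3·15.44 = 146.16, giving x* = 1.8336 and y* = 1.3752.
Utility at the optimum: U(1.8336, 1.3752) = 0.4584.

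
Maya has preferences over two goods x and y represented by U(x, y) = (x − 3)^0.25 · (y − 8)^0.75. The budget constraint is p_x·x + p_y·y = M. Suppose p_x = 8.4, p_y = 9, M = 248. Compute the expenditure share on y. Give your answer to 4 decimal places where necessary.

share on y = 0.7464

MRS = (1/3)·(y−8)/(x−3). Tangency with p_x/p_y gives y−8 = 3·(p_x/p_y)·(x−3).
Substituting into the budget: x* = 3 + 0.25·(M − 3·p_x − 8·p_y)/p_x, and y* = 8 + 0.75·(…)/p_y.
Discretionary income = 248 − 3·8.4 − 8·9 = 150.8; x* = 3 + 0.25·150.8/8.4 = 7.4881; y* = 8 + 0.75·150.8/9 = 20.5667.
Expenditure on y: 9·20.5667 = 185.1; share = 0.7464.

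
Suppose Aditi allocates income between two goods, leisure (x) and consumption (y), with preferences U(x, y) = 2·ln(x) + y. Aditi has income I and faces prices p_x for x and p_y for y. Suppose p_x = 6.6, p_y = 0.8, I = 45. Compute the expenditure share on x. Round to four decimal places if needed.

share on x = 0.0356

MU_x = 2/x, MU_y = 1. Tangency: 2/x = p_x/p_y.
So x*(p_x,p_y) = 2·p_y/p_x, independent of income; and y* = (I − 2·p_y)/p_y.
At the given prices: x* = 2·0.8/6.6 = 0.2424, and y* = 54.25.
Expenditure on x: 6.6·0.2424 = 1.6; share = 0.0356.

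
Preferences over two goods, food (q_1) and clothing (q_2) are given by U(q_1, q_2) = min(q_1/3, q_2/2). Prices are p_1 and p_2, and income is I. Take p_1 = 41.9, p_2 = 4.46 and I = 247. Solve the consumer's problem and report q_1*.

q_1* = 5.5044

With perfect complements, no substitution: consume in ratio q_1:q_2 = 3:2.
Budget: p_1·q_1 + p_2·(2/3)·q_1 = I, so (3·p_1 + 2·p_2)·q_1 = 3·I.
Demand: q_1*(p_1,p_2,I) = 3·I/(3·p_1 + 2·p_2), q_2* = 2·I/(3·p_1 + 2·p_2).
Here 3·41.9 + 2·4.46 = 134.62, giving q_1* = 5.5044.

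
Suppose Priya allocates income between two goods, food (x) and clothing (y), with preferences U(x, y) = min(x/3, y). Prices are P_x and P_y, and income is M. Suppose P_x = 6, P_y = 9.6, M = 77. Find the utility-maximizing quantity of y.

With perfect complements, no substitution: consume in ratio x:y = 3:1.
Budget: P_x·x + P_y·(1/3)·x = M, so (3·P_x + P_y)·x = 3·M.
Demand: x*(P_x,P_y,M) = 3·M/(3·P_x + P_y), y* = M/(3·P_x + P_y).
Here 3·6 + 9.6 = 27.6, giving y* = 2.7899.

y* = 2.7899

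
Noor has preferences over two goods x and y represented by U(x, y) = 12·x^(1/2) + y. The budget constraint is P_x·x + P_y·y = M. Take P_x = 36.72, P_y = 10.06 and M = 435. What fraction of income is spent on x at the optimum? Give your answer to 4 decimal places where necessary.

MU_x = 6/√x, MU_y = 1. Tangency: 6/√x = P_x/P_y.
Solve: √x = 6·P_y/P_x, so x*(P_x,P_y) = (6·P_y/P_x)², and y* = (M − P_x·x*)/P_y.
Plugging in: x* = (6·10.06/36.72)² = 2.702, y* = 33.3778.
Expenditure on x: 36.72·2.702 = 99.2192; share = 0.2281.

share on x = 0.2281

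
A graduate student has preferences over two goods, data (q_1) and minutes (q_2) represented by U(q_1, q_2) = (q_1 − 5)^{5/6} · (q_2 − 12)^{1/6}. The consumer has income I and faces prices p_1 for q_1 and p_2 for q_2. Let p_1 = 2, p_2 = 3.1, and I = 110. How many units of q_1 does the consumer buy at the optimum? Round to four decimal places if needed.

This is Cobb-Douglas in (q_1−5, q_2−12): tangency gives 5/6·p_2·(q_2−12) = 1/6·p_1·(q_1−5).
After buying the subsistence bundle (5, 12), a share 5/6 of the remaining income goes to q_1: q_1* = 5 + 5/6·(I − 5p_1 − 12p_2)/p_1.
Discretionary income = 110 − 5·2 − 12·3.1 = 62.8; q_1* = 5 + 5/6·62.8/2 = 31.1667.

q_1* = 31.1667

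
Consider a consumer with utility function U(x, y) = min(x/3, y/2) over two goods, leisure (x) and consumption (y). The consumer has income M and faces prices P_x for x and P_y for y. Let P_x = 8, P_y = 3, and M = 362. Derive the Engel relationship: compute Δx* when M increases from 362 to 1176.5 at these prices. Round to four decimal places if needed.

Δx* = 81.45

With perfect complements, no substitution: consume in ratio x:y = 3:2.
Budget: P_x·x + P_y·(2/3)·x = M, so (3·P_x + 2·P_y)·x = 3·M.
Demand: x*(P_x,P_y,M) = 3·M/(3·P_x + 2·P_y), y* = 2·M/(3·P_x + 2·P_y).
Here 3·8 + 2·3 = 30, giving x* = 36.2.
At M' = 1176.5: x* = 117.65. Change: 117.65 − 36.2 = 81.45.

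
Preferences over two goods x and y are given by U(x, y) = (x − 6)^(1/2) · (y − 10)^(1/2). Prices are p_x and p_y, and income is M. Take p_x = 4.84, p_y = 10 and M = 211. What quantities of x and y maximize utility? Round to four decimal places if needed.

Let x' = x−6, y' = y−10. MRS = y'/x' = p_x/p_y.
After buying the subsistence bundle (6, 10), a share 0.5 of the remaining income goes to x: x* = 6 + 0.5·(M − 6p_x − 10p_y)/p_x.
Discretionary income = 211 − 6·4.84 − 10·10 = 81.96; x* = 6 + 0.5·81.96/4.84 = 14.4669; y* = 10 + 0.5·81.96/10 = 14.098.

x* = 14.4669, y* = 14.098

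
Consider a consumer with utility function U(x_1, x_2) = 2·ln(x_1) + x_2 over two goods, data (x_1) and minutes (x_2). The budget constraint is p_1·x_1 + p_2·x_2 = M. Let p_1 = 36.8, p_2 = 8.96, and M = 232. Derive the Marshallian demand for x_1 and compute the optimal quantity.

x_1* = 0.487

Set MRS = p_1/p_2: (2/x_1)/1 = p_1/p_2.
So x_1*(p_1,p_2) = 2·p_2/p_1, independent of income; and x_2* = (M − 2·p_2)/p_2.
At the given prices: x_1* = 2·8.96/36.8 = 0.487.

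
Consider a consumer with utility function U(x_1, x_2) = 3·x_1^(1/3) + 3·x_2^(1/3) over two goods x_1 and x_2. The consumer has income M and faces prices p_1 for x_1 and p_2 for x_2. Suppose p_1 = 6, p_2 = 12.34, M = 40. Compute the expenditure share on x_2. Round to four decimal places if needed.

share on x_2 = 0.4108

MRS = MU_x_1/MU_x_2 = (x_2/x_1)^(2/3). Set equal to p_1/p_2.
Hence x_2/x_1 = (p_1/p_2)^(1/(2/3)), i.e. raised to the 1.5 power.
Substitute x_2 = (x_2/x_1)·x_1 into the budget: x_1* = M/(p_1 + p_2·(x_2/x_1)).
Numerically x_2/x_1 = 0.339042, so x_1* = 40/(6 + 12.34·0.339042) = 3.9278 and x_2* = 0.339042·3.9278 = 1.3317.
Expenditure on x_2: 12.34·1.3317 = 16.4331; share = 0.4108.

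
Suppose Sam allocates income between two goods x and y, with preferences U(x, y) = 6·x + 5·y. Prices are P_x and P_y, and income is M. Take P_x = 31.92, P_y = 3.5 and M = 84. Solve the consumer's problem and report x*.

Linear utility — the consumer picks whichever good has higher MU/price: 6/31.92 = 0.188 vs 5/3.5 = 1.4286.
y gives more utility per dollar, so spend all income on y: y* = M/P_y, x* = 0.
Numerically: x* = 0, y* = 24.

x* = 0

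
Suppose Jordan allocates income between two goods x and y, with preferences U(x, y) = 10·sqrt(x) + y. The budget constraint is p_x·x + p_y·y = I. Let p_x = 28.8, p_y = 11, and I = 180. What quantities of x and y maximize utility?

x* = 3.647, y* = 6.815

Plugging in: x* = (5·11/28.8)² = 3.647, y* = 6.815.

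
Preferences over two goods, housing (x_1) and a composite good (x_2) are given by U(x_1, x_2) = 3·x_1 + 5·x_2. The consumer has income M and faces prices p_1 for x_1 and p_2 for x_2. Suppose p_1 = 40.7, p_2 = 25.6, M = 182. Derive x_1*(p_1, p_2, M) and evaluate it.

x_1* = 0

Linear utility — the consumer picks whichever good has higher MU/price: 3/40.7 = 0.0737 vs 5/25.6 = 0.1953.
x_2 gives more utility per dollar, so spend all income on x_2: x_2* = M/p_2, x_1* = 0.
Numerically: x_1* = 0, x_2* = 7.1094.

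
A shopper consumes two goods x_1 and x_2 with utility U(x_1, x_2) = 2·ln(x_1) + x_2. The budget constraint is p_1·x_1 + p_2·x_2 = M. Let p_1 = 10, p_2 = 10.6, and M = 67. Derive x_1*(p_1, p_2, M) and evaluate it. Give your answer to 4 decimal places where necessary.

x_1* = 2.12

Set MRS = p_1/p_2: (2/x_1)/1 = p_1/p_2.
So x_1*(p_1,p_2) = 2·p_2/p_1, independent of income; and x_2* = (M − 2·p_2)/p_2.
At the given prices: x_1* = 2·10.6/10 = 2.12.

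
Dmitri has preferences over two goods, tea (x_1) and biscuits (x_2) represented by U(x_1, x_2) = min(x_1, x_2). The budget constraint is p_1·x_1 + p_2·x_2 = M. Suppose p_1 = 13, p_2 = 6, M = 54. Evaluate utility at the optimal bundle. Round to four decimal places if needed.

With perfect complements, no substitution: consume in ratio x_1:x_2 = 1:1.
Budget: p_1·x_1 + p_2·x_1 = M, so (p_1 + p_2)·x_1 = M.
Demand: x_1*(p_1,p_2,M) = M/(p_1 + p_2), x_2* = M/(p_1 + p_2).
Here 13 + 6 = 19, giving x_1* = 2.8421 and x_2* = 2.8421.
Utility at the optimum: U(2.8421, 2.8421) = 2.8421.

V = 2.8421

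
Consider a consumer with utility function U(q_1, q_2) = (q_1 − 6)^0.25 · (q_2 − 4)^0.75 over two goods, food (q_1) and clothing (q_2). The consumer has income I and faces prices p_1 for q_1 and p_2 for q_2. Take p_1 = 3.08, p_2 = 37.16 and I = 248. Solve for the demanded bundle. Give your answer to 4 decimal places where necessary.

Let q_1' = q_1−6, q_2' = q_2−4. MRS = (1/3)·q_2'/q_1' = p_1/p_2.
Substituting into the budget: q_1* = 6 + 0.25·(I − 6·p_1 − 4·p_2)/p_1, and q_2* = 4 + 0.75·(…)/p_2.
Discretionary income = 248 − 6·3.08 − 4·37.16 = 80.88; q_1* = 6 + 0.25·80.88/3.08 = 12.5649; q_2* = 4 + 0.75·80.88/37.16 = 5.6324.

q_1* = 12.5649, q_2* = 5.6324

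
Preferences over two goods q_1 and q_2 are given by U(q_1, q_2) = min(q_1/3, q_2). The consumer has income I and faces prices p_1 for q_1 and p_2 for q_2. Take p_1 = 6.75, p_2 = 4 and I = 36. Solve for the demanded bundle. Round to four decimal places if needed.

q_1* = 4.4536, q_2* = 1.4845

Demand: q_1*(p_1,p_2,I) = 3·I/(3·p_1 + p_2), q_2* = I/(3·p_1 + p_2).
Here 3·6.75 + 4 = 24.25, giving q_1* = 4.4536 and q_2* = 1.4845.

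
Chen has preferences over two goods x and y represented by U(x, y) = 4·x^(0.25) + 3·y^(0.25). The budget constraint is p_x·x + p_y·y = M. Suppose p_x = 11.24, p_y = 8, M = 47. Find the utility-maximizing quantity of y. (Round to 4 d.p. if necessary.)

From the CES first-order condition, (4/3)·(y/x)^(0.75) = p_x/p_y.
Solve for the ratio: y/x = [(3/4)·p_x/p_y]^(4/3).
Substitute y = (y/x)·x into the budget: x* = M/(p_x + p_y·(y/x)).
Numerically y/x = 1.072301, so x* = 47/(11.24 + 8·1.072301) = 2.3715 and y* = 1.072301·2.3715 = 2.543.

y* = 2.543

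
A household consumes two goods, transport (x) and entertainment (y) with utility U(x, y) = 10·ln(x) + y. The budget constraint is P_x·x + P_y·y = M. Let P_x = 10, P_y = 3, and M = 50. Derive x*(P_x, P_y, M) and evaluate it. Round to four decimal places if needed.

Set MRS = P_x/P_y: (10/x)/1 = P_x/P_y.
So x*(P_x,P_y) = 10·P_y/P_x, independent of income; and y* = (M − 10·P_y)/P_y.
At the given prices: x* = 10·3/10 = 3.

x* = 3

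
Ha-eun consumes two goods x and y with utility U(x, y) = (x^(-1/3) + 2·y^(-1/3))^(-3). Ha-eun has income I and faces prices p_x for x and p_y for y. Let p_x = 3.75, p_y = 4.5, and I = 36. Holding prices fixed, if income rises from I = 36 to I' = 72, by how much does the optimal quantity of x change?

MU_x ∝ x^(-4/3), MU_y ∝ 2·y^(-4/3), so MRS = (1/2)·(y/x)^(4/3) = p_x/p_y.
Solve for the ratio: y/x = [2·p_x/p_y]^(0.75).
With the ratio pinned down, the budget gives x* = I/(p_x + p_y·(y/x)) and y* = (y/x)·x*.
Numerically y/x = 1.466853, so x* = 36/(3.75 + 4.5·1.466853) = 3.478.
At I' = 72: x* = 6.956. Change: 6.956 − 3.478 = 3.478.

Δx* = 3.478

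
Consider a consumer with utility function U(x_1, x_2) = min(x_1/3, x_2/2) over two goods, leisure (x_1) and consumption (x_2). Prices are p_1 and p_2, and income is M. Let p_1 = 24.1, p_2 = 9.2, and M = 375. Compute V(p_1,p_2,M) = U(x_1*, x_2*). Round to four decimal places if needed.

With perfect complements, no substitution: consume in ratio x_1:x_2 = 3:2.
Budget: p_1·x_1 + p_2·(2/3)·x_1 = M, so (3·p_1 + 2·p_2)·x_1 = 3·M.
Demand: x_1*(p_1,p_2,M) = 3·M/(3·p_1 + 2·p_2), x_2* = 2·M/(3·p_1 + 2·p_2).
Here 3·24.1 + 2·9.2 = 90.7, giving x_1* = 12.4035 and x_2* = 8.269.
Utility at the optimum: U(12.4035, 8.269) = 4.1345.

V = 4.1345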